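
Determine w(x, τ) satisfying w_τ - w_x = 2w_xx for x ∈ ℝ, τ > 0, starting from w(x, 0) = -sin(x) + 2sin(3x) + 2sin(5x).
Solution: Moving frame: η = x + τ, σ = τ, w = u(η,σ), so w_τ = u_σ + u_η and w_xx = u_ηη.
Hence w_τ - w_x = u_σ and the PDE becomes the heat equation u_σ = 2u_ηη on η ∈ ℝ.
Initial data: u(η,0) = w(η,0) = -sin(η) + 2sin(3η) + 2sin(5η). Each mode sin(nη) decays as exp(-2n²σ) on ℝ, so u(η,σ) = Σ c_n exp(-2n²σ) sin(nη) with c_1=-1, c_3=2, c_5=2: u(η,σ) = -exp(-2σ)sin(η) + 2exp(-18σ)sin(3η) + 2exp(-50σ)sin(5η).
Substituting back: w(x,τ) = u(x + τ, τ).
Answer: w(x, τ) = -exp(-2τ)sin(x + τ) + 2exp(-18τ)sin(3x + 3τ) + 2exp(-50τ)sin(5x + 5τ)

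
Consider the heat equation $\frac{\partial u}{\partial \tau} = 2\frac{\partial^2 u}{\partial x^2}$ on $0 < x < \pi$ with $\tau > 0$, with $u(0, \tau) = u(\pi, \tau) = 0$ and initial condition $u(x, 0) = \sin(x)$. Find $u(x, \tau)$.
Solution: Using separation of variables $u = X(x)T(\tau)$:
Eigenfunctions: $\sin(nx)$, $n = 1, 2, 3, \ldots$
General solution: $u(x, \tau) = \sum c_n \sin(nx) e^{-2n^2 \tau}$
Matching $u(x,0) = \sin(x)$ term by term: $c_1=1$.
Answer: $u(x, \tau) = e^{-2 \tau} \sin(x)$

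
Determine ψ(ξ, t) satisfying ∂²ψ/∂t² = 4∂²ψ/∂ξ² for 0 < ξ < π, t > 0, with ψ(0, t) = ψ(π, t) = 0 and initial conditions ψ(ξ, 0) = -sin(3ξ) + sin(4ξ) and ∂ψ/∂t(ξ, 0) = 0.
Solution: Separating variables: ψ = Σ [A_n cos(ω_n t) + B_n sin(ω_n t)] sin(nξ), ω_n = 2n. From ICs: A_3=-1, A_4=1.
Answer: ψ(ξ, t) = -sin(3ξ)cos(6t) + sin(4ξ)cos(8t)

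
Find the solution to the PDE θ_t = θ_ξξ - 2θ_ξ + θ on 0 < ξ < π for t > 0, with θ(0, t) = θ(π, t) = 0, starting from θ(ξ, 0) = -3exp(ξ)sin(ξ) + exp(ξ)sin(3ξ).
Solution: Substitute θ = exp(ξ)u, i.e. u = exp(-ξ)θ.
By the product rule, θ_ξ = exp(ξ)(u_ξ + u), θ_ξξ = exp(ξ)(u_ξξ + 2u_ξ + u), θ_t = exp(ξ)u_t.
Substituting into the PDE and dividing by exp(ξ): u_t = (u_ξξ + 2u_ξ + u) - 2(u_ξ + u) + u.
The lower-order terms cancel, leaving the standard heat equation u_t = u_ξξ.
Initial data for u: u(ξ,0) = exp(-ξ)θ(ξ,0) = -3sin(ξ) + sin(3ξ). The boundary conditions carry over: u(0,t) = u(π,t) = 0.
Solve for u:
  Using separation of variables u = X(ξ)G(t):
  Eigenfunctions: sin(nξ), n = 1, 2, 3, ...
  General solution: u(ξ, t) = Σ c_n sin(nξ) exp(-n² t)
  Matching u(ξ,0) = -3sin(ξ) + sin(3ξ) term by term: c_1=-3, c_3=1.
Hence u(ξ,t) = -3exp(-t)sin(ξ) + exp(-9t)sin(3ξ).
Transform back: θ(ξ,t) = exp(ξ)u(ξ,t).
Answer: θ(ξ, t) = -3exp(-t)exp(ξ)sin(ξ) + exp(-9t)exp(ξ)sin(3ξ)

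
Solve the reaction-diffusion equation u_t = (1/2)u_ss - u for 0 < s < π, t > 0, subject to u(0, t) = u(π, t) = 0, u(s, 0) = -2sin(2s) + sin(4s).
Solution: Substitute u = exp(-t)w.
Then u_t = exp(-t)(w_t - w), u_ss = exp(-t)w_ss; substituting and dividing by exp(-t), the lower-order terms cancel: w_t = (1/2)w_ss (standard heat equation).
Data for w: w(s,0) = u(s,0) = -2sin(2s) + sin(4s). The boundary conditions carry over: w(0,t) = w(π,t) = 0.
Separating variables: w = Σ c_n exp(-n²t/2) sin(ns). From w(s,0) = -2sin(2s) + sin(4s): c_2=-2, c_4=1.
So w(s,t) = -2exp(-2t)sin(2s) + exp(-8t)sin(4s), and u(s,t) = exp(-t)w(s,t).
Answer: u(s, t) = -2exp(-3t)sin(2s) + exp(-9t)sin(4s)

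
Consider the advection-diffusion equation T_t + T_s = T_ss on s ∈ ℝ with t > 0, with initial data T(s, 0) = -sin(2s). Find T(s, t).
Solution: Moving frame: η = s - t, σ = t, T = u(η,σ), so T_t = u_σ - u_η and T_ss = u_ηη.
Hence T_t + T_s = u_σ and the PDE becomes the heat equation u_σ = u_ηη on η ∈ ℝ.
Initial data: u(η,0) = T(η,0) = -sin(2η). Each mode sin(nη) decays as exp(-n²σ) on ℝ, so u(η,σ) = Σ c_n exp(-n²σ) sin(nη) with c_2=-1: u(η,σ) = -exp(-4σ)sin(2η).
Substituting back: T(s,t) = u(s - t, t).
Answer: T(s, t) = -exp(-4t)sin(2s - 2t)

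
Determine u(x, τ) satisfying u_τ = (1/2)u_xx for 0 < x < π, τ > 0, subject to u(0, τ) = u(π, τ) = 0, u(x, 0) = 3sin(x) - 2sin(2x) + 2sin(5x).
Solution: Separating variables: u = Σ c_n exp(-n²τ/2) sin(nx). From u(x,0) = 3sin(x) - 2sin(2x) + 2sin(5x): c_1=3, c_2=-2, c_5=2.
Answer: u(x, τ) = -2exp(-2τ)sin(2x) + 3exp(-τ/2)sin(x) + 2exp(-25τ/2)sin(5x)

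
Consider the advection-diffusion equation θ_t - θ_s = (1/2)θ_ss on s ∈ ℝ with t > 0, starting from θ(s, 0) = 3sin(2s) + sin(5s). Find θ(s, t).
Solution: Moving frame: η = s + t, σ = t, θ = u(η,σ), so θ_t = u_σ + u_η and θ_ss = u_ηη.
Hence θ_t - θ_s = u_σ and the PDE becomes the heat equation u_σ = (1/2)u_ηη on η ∈ ℝ.
Initial data: u(η,0) = θ(η,0) = 3sin(2η) + sin(5η). Each mode sin(nη) decays as exp(-n²σ/2) on ℝ, so u(η,σ) = Σ c_n exp(-n²σ/2) sin(nη) with c_2=3, c_5=1: u(η,σ) = 3exp(-2σ)sin(2η) + exp(-25σ/2)sin(5η).
Substituting back: θ(s,t) = u(s + t, t).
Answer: θ(s, t) = 3exp(-2t)sin(2s + 2t) + exp(-25t/2)sin(5s + 5t)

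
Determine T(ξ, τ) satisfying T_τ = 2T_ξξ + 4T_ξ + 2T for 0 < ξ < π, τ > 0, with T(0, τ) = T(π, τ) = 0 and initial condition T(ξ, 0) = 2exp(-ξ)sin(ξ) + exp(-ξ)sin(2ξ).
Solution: Substitute T = exp(-ξ)u, i.e. u = exp(ξ)T.
By the product rule, T_ξ = exp(-ξ)(u_ξ - u), T_ξξ = exp(-ξ)(u_ξξ - 2u_ξ + u), T_τ = exp(-ξ)u_τ.
Substituting into the PDE and dividing by exp(-ξ): u_τ = 2(u_ξξ - 2u_ξ + u) + 4(u_ξ - u) + 2u.
The lower-order terms cancel, leaving the standard heat equation u_τ = 2u_ξξ.
Initial data for u: u(ξ,0) = exp(ξ)T(ξ,0) = 2sin(ξ) + sin(2ξ). The boundary conditions carry over: u(0,τ) = u(π,τ) = 0.
Solve for u:
  Using separation of variables u = X(ξ)G(τ):
  Eigenfunctions: sin(nξ), n = 1, 2, 3, ...
  General solution: u(ξ, τ) = Σ c_n sin(nξ) exp(-2n² τ)
  Matching u(ξ,0) = 2sin(ξ) + sin(2ξ) term by term: c_1=2, c_2=1.
Hence u(ξ,τ) = 2exp(-2τ)sin(ξ) + exp(-8τ)sin(2ξ).
Transform back: T(ξ,τ) = exp(-ξ)u(ξ,τ).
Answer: T(ξ, τ) = 2exp(-ξ)exp(-2τ)sin(ξ) + exp(-ξ)exp(-8τ)sin(2ξ)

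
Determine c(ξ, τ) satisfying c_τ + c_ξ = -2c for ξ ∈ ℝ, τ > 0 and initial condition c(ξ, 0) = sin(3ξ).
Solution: Substitute c = exp(-2τ)u.
Then c_τ = exp(-2τ)(u_τ - 2u), c_ξ = exp(-2τ)u_ξ; substituting and dividing by exp(-2τ), the lower-order terms cancel: u_τ + u_ξ = 0 (standard advection equation).
Data for u: u(ξ,0) = c(ξ,0) = sin(3ξ).
By characteristics (dξ/dτ = 1), u(ξ,τ) = f(ξ - τ) with f = u(·, 0).
So u(ξ,τ) = sin(3ξ - 3τ), and c(ξ,τ) = exp(-2τ)u(ξ,τ).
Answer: c(ξ, τ) = exp(-2τ)sin(3ξ - 3τ)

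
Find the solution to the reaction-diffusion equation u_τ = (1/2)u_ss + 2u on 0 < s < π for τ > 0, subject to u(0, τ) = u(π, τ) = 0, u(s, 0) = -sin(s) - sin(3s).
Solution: Substitute u = exp(2τ)w, i.e. w = exp(-2τ)u.
By the product rule, u_τ = exp(2τ)(w_τ + 2w), u_ss = exp(2τ)w_ss.
Substituting into the PDE and dividing by exp(2τ): w_τ + 2w = (1/2)w_ss + 2w.
The lower-order terms cancel, leaving the standard heat equation w_τ = (1/2)w_ss.
Initial data for w: w(s,0) = u(s,0) = -sin(s) - sin(3s). The boundary conditions carry over: w(0,τ) = w(π,τ) = 0.
Solve for w:
  Using separation of variables w = X(s)T(τ):
  Eigenfunctions: sin(ns), n = 1, 2, 3, ...
  General solution: w(s, τ) = Σ c_n sin(ns) exp(-n² τ/2)
  Matching w(s,0) = -sin(s) - sin(3s) term by term: c_1=-1, c_3=-1.
Hence w(s,τ) = -exp(-τ/2)sin(s) - exp(-9τ/2)sin(3s).
Transform back: u(s,τ) = exp(2τ)w(s,τ).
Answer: u(s, τ) = -exp(3τ/2)sin(s) - exp(-5τ/2)sin(3s)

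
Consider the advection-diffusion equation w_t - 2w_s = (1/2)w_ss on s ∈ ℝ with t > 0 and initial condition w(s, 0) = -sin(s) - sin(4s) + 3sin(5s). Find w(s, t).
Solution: Change to a moving frame: let η = s + 2t, σ = t and write w(s,t) = u(η,σ).
By the chain rule w_t = u_σ + 2u_η, w_s = u_η, w_ss = u_ηη.
Then w_t - 2w_s = u_σ: the advection term cancels and the PDE becomes the heat equation u_σ = (1/2)u_ηη on η ∈ ℝ.
Initial data: u(η,0) = w(η,0) = -sin(η) - sin(4η) + 3sin(5η).
On η ∈ ℝ each mode satisfies (sin(nη))″ = -n² sin(nη), so exp(-n²σ/2) sin(nη) solves the heat equation; by superposition u(η,σ) = Σ c_n exp(-n²σ/2) sin(nη).
Reading off the coefficients: c_1=-1, c_4=-1, c_5=3, so u(η,σ) = -exp(-8σ)sin(4η) - exp(-σ/2)sin(η) + 3exp(-25σ/2)sin(5η).
Substituting back η = s + 2t, σ = t: w(s,t) = u(s + 2t, t).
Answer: w(s, t) = -exp(-8t)sin(4s + 8t) - exp(-t/2)sin(s + 2t) + 3exp(-25t/2)sin(5s + 10t)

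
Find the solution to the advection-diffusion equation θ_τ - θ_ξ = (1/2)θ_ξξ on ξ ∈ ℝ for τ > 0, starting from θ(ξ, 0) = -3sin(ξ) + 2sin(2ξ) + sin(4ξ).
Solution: Moving frame: η = ξ + τ, σ = τ, θ = u(η,σ), so θ_τ = u_σ + u_η and θ_ξξ = u_ηη.
Hence θ_τ - θ_ξ = u_σ and the PDE becomes the heat equation u_σ = (1/2)u_ηη on η ∈ ℝ.
Initial data: u(η,0) = θ(η,0) = -3sin(η) + 2sin(2η) + sin(4η). Each mode sin(nη) decays as exp(-n²σ/2) on ℝ, so u(η,σ) = Σ c_n exp(-n²σ/2) sin(nη) with c_1=-3, c_2=2, c_4=1: u(η,σ) = 2exp(-2σ)sin(2η) + exp(-8σ)sin(4η) - 3exp(-σ/2)sin(η).
Substituting back: θ(ξ,τ) = u(ξ + τ, τ).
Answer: θ(ξ, τ) = 2exp(-2τ)sin(2ξ + 2τ) + exp(-8τ)sin(4ξ + 4τ) - 3exp(-τ/2)sin(ξ + τ)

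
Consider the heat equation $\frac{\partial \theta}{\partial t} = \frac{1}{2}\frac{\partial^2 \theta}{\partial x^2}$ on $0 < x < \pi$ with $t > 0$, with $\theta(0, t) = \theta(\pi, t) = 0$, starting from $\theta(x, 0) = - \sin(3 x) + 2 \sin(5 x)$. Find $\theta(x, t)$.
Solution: Separating variables: $\theta = \sum c_n e^{-n^2t/2} \sin(nx)$. From $\theta(x,0) = - \sin(3 x) + 2 \sin(5 x)$: $c_3=-1, c_5=2$.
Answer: $\theta(x, t) = - e^{-9 t/2} \sin(3 x) + 2 e^{-25 t/2} \sin(5 x)$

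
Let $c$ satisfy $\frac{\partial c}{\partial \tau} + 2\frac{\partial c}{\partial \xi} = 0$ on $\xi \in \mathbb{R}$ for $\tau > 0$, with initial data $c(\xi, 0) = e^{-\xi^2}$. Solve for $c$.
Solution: By method of characteristics (waves move right with speed 2):
Along characteristics $\xi - 2\tau =$ const, $c$ is constant, so $c(\xi,\tau) = f(\xi - 2\tau)$ with $f = c( \cdot , 0)$.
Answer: $c(\xi, \tau) = e^{-(-2 \tau + \xi)^2}$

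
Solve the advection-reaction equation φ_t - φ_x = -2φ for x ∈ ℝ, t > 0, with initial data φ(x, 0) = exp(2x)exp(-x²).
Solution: Substitute φ = exp(2x)u.
Then φ_x = exp(2x)(u_x + 2u), φ_t = exp(2x)u_t; substituting and dividing by exp(2x), the lower-order terms cancel: u_t - u_x = 0 (standard advection equation).
Data for u: u(x,0) = exp(-2x)φ(x,0) = exp(-x²).
By characteristics (dx/dt = -1), u(x,t) = f(x + t) with f = u(·, 0).
So u(x,t) = exp(-(t + x)²), and φ(x,t) = exp(2x)u(x,t).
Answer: φ(x, t) = exp(2x)exp(-(t + x)²)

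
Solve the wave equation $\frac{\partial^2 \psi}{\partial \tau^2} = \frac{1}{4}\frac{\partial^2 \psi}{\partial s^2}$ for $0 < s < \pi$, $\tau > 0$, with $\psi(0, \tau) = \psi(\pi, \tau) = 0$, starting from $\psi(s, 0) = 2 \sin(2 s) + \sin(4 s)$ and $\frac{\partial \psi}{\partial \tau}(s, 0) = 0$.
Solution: Separating variables: $\psi = \sum [A_n \cos(\omega_n \tau) + B_n \sin(\omega_n \tau)] \sin(ns)$, $\omega_n = n/2$. From ICs: $A_2=2, A_4=1$.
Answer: $\psi(s, \tau) = 2 \sin(2 s) \cos(\tau) + \sin(4 s) \cos(2 \tau)$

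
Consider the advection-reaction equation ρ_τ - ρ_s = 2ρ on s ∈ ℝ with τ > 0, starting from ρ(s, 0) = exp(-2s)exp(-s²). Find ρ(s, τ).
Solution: Substitute ρ = exp(-2s)u, i.e. u = exp(2s)ρ.
By the product rule, ρ_s = exp(-2s)(u_s - 2u), ρ_τ = exp(-2s)u_τ.
Substituting into the PDE and dividing by exp(-2s): u_τ - (u_s - 2u) = 2u.
The lower-order terms cancel, leaving the standard advection equation u_τ - u_s = 0.
Initial data for u: u(s,0) = exp(2s)ρ(s,0) = exp(-s²).
Solve for u:
  By method of characteristics (waves move left with speed 1):
  Along characteristics s + τ = const, u is constant, so u(s,τ) = f(s + τ) with f = u(·, 0).
Hence u(s,τ) = exp(-(s + τ)²).
Transform back: ρ(s,τ) = exp(-2s)u(s,τ).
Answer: ρ(s, τ) = exp(-2s)exp(-(s + τ)²)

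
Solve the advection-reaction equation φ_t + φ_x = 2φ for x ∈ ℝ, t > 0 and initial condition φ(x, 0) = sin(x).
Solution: Substitute φ = exp(2t)u, i.e. u = exp(-2t)φ.
By the product rule, φ_t = exp(2t)(u_t + 2u), φ_x = exp(2t)u_x.
Substituting into the PDE and dividing by exp(2t): u_t + 2u + u_x = 2u.
The lower-order terms cancel, leaving the standard advection equation u_t + u_x = 0.
Initial data for u: u(x,0) = φ(x,0) = sin(x).
Solve for u:
  By method of characteristics (waves move right with speed 1):
  Along characteristics x - t = const, u is constant, so u(x,t) = f(x - t) with f = u(·, 0).
Hence u(x,t) = -sin(t - x).
Transform back: φ(x,t) = exp(2t)u(x,t).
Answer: φ(x, t) = -exp(2t)sin(t - x)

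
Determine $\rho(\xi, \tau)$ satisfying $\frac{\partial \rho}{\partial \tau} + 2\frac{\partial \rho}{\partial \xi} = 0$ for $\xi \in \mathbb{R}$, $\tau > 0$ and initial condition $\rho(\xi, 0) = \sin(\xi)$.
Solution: By method of characteristics (waves move right with speed 2):
Along characteristics $\xi - 2\tau =$ const, $\rho$ is constant, so $\rho(\xi,\tau) = f(\xi - 2\tau)$ with $f = \rho( \cdot , 0)$.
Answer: $\rho(\xi, \tau) = - \sin(2 \tau - \xi)$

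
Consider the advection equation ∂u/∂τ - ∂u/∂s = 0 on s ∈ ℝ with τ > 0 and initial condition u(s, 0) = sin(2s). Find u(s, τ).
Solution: By characteristics (ds/dτ = -1), u(s,τ) = f(s + τ) with f = u(·, 0).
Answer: u(s, τ) = sin(2s + 2τ)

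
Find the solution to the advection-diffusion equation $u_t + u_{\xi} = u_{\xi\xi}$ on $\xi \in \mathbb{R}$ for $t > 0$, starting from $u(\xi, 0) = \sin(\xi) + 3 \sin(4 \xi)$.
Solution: Moving frame: $\eta = \xi - t$, $\sigma = t$, $u = w(\eta,\sigma)$, so $u_t = w_{\sigma} - w_{\eta}$ and $u_{\xi\xi} = w_{\eta\eta}$.
Hence $u_t + u_{\xi} = w_{\sigma}$ and the PDE becomes the heat equation $w_{\sigma} = w_{\eta\eta}$ on $\eta \in \mathbb{R}$.
Initial data: $w(\eta,0) = u(\eta,0) = \sin(\eta) + 3 \sin(4 \eta)$. Each mode $\sin(n\eta)$ decays as $e^{-n^2\sigma}$ on $\mathbb{R}$, so $w(\eta,\sigma) = \sum c_n e^{-n^2\sigma} \sin(n\eta)$ with $c_1=1, c_4=3$: $w(\eta,\sigma) = e^{-\sigma} \sin(\eta) + 3 e^{-16 \sigma} \sin(4 \eta)$.
Substituting back: $u(\xi,t) = w(\xi - t, t)$.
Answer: $u(\xi, t) = e^{-t} \sin(\xi - t) + 3 e^{-16 t} \sin(4 \xi - 4 t)$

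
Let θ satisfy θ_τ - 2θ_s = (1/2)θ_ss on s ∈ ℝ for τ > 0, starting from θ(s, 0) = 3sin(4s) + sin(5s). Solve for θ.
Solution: Moving frame: η = s + 2τ, σ = τ, θ = u(η,σ), so θ_τ = u_σ + 2u_η and θ_ss = u_ηη.
Hence θ_τ - 2θ_s = u_σ and the PDE becomes the heat equation u_σ = (1/2)u_ηη on η ∈ ℝ.
Initial data: u(η,0) = θ(η,0) = 3sin(4η) + sin(5η). Each mode sin(nη) decays as exp(-n²σ/2) on ℝ, so u(η,σ) = Σ c_n exp(-n²σ/2) sin(nη) with c_4=3, c_5=1: u(η,σ) = 3exp(-8σ)sin(4η) + exp(-25σ/2)sin(5η).
Substituting back: θ(s,τ) = u(s + 2τ, τ).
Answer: θ(s, τ) = 3exp(-8τ)sin(4s + 8τ) + exp(-25τ/2)sin(5s + 10τ)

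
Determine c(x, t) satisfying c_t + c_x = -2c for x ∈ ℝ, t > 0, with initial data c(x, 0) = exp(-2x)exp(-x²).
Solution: Substitute c = exp(-2x)u.
Then c_x = exp(-2x)(u_x - 2u), c_t = exp(-2x)u_t; substituting and dividing by exp(-2x), the lower-order terms cancel: u_t + u_x = 0 (standard advection equation).
Data for u: u(x,0) = exp(2x)c(x,0) = exp(-x²).
By characteristics (dx/dt = 1), u(x,t) = f(x - t) with f = u(·, 0).
So u(x,t) = exp(-(-t + x)²), and c(x,t) = exp(-2x)u(x,t).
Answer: c(x, t) = exp(-2x)exp(-(-t + x)²)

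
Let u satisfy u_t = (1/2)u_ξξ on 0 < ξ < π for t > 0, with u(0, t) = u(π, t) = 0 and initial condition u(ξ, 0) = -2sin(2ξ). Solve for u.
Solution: Separating variables: u = Σ c_n exp(-n²t/2) sin(nξ). From u(ξ,0) = -2sin(2ξ): c_2=-2.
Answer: u(ξ, t) = -2exp(-2t)sin(2ξ)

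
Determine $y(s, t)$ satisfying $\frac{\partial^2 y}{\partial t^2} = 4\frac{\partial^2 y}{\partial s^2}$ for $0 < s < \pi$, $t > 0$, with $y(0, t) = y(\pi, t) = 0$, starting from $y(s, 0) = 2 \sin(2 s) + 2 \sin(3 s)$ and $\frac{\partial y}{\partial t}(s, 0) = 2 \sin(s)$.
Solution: Separating variables: $y = \sum [A_n \cos(\omega_n t) + B_n \sin(\omega_n t)] \sin(ns)$, $\omega_n = 2n$. From ICs ($B_n$ = velocity coefficient / $\omega_n$): $A_2=2, A_3=2, B_1=1$.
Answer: $y(s, t) = \sin(s) \sin(2 t) + 2 \sin(2 s) \cos(4 t) + 2 \sin(3 s) \cos(6 t)$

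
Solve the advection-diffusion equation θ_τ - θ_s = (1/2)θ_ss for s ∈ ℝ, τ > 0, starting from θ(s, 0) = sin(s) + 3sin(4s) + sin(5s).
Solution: Change to a moving frame: let η = s + τ, σ = τ and write θ(s,τ) = u(η,σ).
By the chain rule θ_τ = u_σ + u_η, θ_s = u_η, θ_ss = u_ηη.
Then θ_τ - θ_s = u_σ: the advection term cancels and the PDE becomes the heat equation u_σ = (1/2)u_ηη on η ∈ ℝ.
Initial data: u(η,0) = θ(η,0) = sin(η) + 3sin(4η) + sin(5η).
On η ∈ ℝ each mode satisfies (sin(nη))″ = -n² sin(nη), so exp(-n²σ/2) sin(nη) solves the heat equation; by superposition u(η,σ) = Σ c_n exp(-n²σ/2) sin(nη).
Reading off the coefficients: c_1=1, c_4=3, c_5=1, so u(η,σ) = 3exp(-8σ)sin(4η) + exp(-σ/2)sin(η) + exp(-25σ/2)sin(5η).
Substituting back η = s + τ, σ = τ: θ(s,τ) = u(s + τ, τ).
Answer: θ(s, τ) = 3exp(-8τ)sin(4s + 4τ) + exp(-τ/2)sin(s + τ) + exp(-25τ/2)sin(5s + 5τ)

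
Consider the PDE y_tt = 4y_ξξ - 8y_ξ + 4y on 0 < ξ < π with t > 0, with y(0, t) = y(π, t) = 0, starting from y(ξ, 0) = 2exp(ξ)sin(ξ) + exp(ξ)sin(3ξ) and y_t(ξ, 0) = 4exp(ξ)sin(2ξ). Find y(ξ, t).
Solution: Substitute y = exp(ξ)u, i.e. u = exp(-ξ)y.
By the product rule, y_ξ = exp(ξ)(u_ξ + u), y_ξξ = exp(ξ)(u_ξξ + 2u_ξ + u), y_tt = exp(ξ)u_tt.
Substituting into the PDE and dividing by exp(ξ): u_tt = 4(u_ξξ + 2u_ξ + u) - 8(u_ξ + u) + 4u.
The lower-order terms cancel, leaving the standard wave equation u_tt = 4u_ξξ.
Initial data for u: u(ξ,0) = exp(-ξ)y(ξ,0) = 2sin(ξ) + sin(3ξ); u_t(ξ,0) = exp(-ξ)y_t(ξ,0) = 4sin(2ξ). The boundary conditions carry over: u(0,t) = u(π,t) = 0.
Solve for u:
  Using separation of variables u = X(ξ)T(t):
  Eigenfunctions: sin(nξ), n = 1, 2, 3, ...
  General solution: u(ξ, t) = Σ [A_n cos(2n t) + B_n sin(2n t)] sin(nξ)
  From u(ξ,0) = 2sin(ξ) + sin(3ξ): A_1=2, A_3=1. From u_t(ξ,0) = 4sin(2ξ), using u_t(ξ,0) = Σ ω_n B_n sin(nξ) with ω_n = 2n: B_2 = 4/4 = 1.
Hence u(ξ,t) = sin(4t)sin(2ξ) + 2sin(ξ)cos(2t) + sin(3ξ)cos(6t).
Transform back: y(ξ,t) = exp(ξ)u(ξ,t).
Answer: y(ξ, t) = exp(ξ)sin(4t)sin(2ξ) + 2exp(ξ)sin(ξ)cos(2t) + exp(ξ)sin(3ξ)cos(6t)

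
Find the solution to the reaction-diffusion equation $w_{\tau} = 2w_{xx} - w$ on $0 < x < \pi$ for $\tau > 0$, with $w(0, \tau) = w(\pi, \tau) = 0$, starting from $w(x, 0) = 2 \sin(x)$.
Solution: Substitute $w = e^{-\tau}u$.
Then $w_{\tau} = e^{-\tau}(u_{\tau} - u)$, $w_{xx} = e^{-\tau}u_{xx}$; substituting and dividing by $e^{-\tau}$, the lower-order terms cancel: $u_{\tau} = 2u_{xx}$ (standard heat equation).
Data for $u$: $u(x,0) = w(x,0) = 2 \sin(x)$. The boundary conditions carry over: $u(0,\tau) = u(\pi,\tau) = 0$.
Separating variables: $u = \sum c_n e^{-2n^2\tau} \sin(nx)$. From $u(x,0) = 2 \sin(x)$: $c_1=2$.
So $u(x,\tau) = 2 e^{-2 \tau} \sin(x)$, and $w(x,\tau) = e^{-\tau}u(x,\tau)$.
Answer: $w(x, \tau) = 2 e^{-3 \tau} \sin(x)$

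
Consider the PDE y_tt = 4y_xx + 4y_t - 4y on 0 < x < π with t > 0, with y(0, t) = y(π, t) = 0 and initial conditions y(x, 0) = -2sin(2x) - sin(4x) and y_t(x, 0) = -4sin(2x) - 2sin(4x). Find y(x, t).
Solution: Substitute y = exp(2t)u.
Then y_t = exp(2t)(u_t + 2u), y_tt = exp(2t)(u_tt + 4u_t + 4u), y_xx = exp(2t)u_xx; substituting and dividing by exp(2t), the lower-order terms cancel: u_tt = 4u_xx (standard wave equation).
Data for u: u(x,0) = y(x,0) = -2sin(2x) - sin(4x); u_t(x,0) = y_t(x,0) - 2y(x,0) = 0. The boundary conditions carry over: u(0,t) = u(π,t) = 0.
Separating variables: u = Σ [A_n cos(ω_n t) + B_n sin(ω_n t)] sin(nx), ω_n = 2n. From ICs: A_2=-2, A_4=-1.
So u(x,t) = -2sin(2x)cos(4t) - sin(4x)cos(8t), and y(x,t) = exp(2t)u(x,t).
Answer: y(x, t) = -2exp(2t)sin(2x)cos(4t) - exp(2t)sin(4x)cos(8t)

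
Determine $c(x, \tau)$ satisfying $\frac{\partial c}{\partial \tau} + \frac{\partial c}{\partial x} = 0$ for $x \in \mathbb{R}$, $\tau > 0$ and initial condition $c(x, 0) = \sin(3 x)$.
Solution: By characteristics ($dx/d\tau = 1$), $c(x,\tau) = f(x - \tau)$ with $f = c( \cdot , 0)$.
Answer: $c(x, \tau) = - \sin(3 \tau - 3 x)$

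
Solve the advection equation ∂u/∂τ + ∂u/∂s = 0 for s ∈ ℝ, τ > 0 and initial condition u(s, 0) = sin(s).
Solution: By method of characteristics (waves move right with speed 1):
Along characteristics s - τ = const, u is constant, so u(s,τ) = f(s - τ) with f = u(·, 0).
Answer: u(s, τ) = sin(s - τ)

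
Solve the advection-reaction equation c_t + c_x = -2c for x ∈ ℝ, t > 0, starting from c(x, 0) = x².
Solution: Substitute c = exp(-2t)u, i.e. u = exp(2t)c.
By the product rule, c_t = exp(-2t)(u_t - 2u), c_x = exp(-2t)u_x.
Substituting into the PDE and dividing by exp(-2t): u_t - 2u + u_x = -2u.
The lower-order terms cancel, leaving the standard advection equation u_t + u_x = 0.
Initial data for u: u(x,0) = c(x,0) = x².
Solve for u:
  By method of characteristics (waves move right with speed 1):
  Along characteristics x - t = const, u is constant, so u(x,t) = f(x - t) with f = u(·, 0).
Hence u(x,t) = t² - 2tx + x².
Transform back: c(x,t) = exp(-2t)u(x,t).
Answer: c(x, t) = t²exp(-2t) - 2txexp(-2t) + x²exp(-2t)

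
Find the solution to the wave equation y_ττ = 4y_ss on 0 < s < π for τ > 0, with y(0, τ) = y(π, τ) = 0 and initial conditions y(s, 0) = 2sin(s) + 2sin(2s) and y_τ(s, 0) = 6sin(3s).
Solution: Separating variables: y = Σ [A_n cos(ω_n τ) + B_n sin(ω_n τ)] sin(ns), ω_n = 2n. From ICs (B_n = velocity coefficient / ω_n): A_1=2, A_2=2, B_3=1.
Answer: y(s, τ) = 2sin(s)cos(2τ) + 2sin(2s)cos(4τ) + sin(3s)sin(6τ)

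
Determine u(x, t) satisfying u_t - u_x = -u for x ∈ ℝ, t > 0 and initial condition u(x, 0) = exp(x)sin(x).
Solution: Substitute u = exp(x)w.
Then u_x = exp(x)(w_x + w), u_t = exp(x)w_t; substituting and dividing by exp(x), the lower-order terms cancel: w_t - w_x = 0 (standard advection equation).
Data for w: w(x,0) = exp(-x)u(x,0) = sin(x).
By characteristics (dx/dt = -1), w(x,t) = f(x + t) with f = w(·, 0).
So w(x,t) = sin(t + x), and u(x,t) = exp(x)w(x,t).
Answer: u(x, t) = exp(x)sin(t + x)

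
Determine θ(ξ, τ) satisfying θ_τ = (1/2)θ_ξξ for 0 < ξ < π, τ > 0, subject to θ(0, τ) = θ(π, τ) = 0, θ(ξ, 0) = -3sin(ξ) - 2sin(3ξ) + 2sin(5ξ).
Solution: Separating variables: θ = Σ c_n exp(-n²τ/2) sin(nξ). From θ(ξ,0) = -3sin(ξ) - 2sin(3ξ) + 2sin(5ξ): c_1=-3, c_3=-2, c_5=2.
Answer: θ(ξ, τ) = -3exp(-τ/2)sin(ξ) - 2exp(-9τ/2)sin(3ξ) + 2exp(-25τ/2)sin(5ξ)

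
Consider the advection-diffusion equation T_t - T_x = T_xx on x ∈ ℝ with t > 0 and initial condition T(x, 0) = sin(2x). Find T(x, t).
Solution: Change to a moving frame: let η = x + t, σ = t and write T(x,t) = u(η,σ).
By the chain rule T_t = u_σ + u_η, T_x = u_η, T_xx = u_ηη.
Then T_t - T_x = u_σ: the advection term cancels and the PDE becomes the heat equation u_σ = u_ηη on η ∈ ℝ.
Initial data: u(η,0) = T(η,0) = sin(2η).
On η ∈ ℝ each mode satisfies (sin(nη))″ = -n² sin(nη), so exp(-n²σ) sin(nη) solves the heat equation; by superposition u(η,σ) = Σ c_n exp(-n²σ) sin(nη).
Reading off the coefficients: c_2=1, so u(η,σ) = exp(-4σ)sin(2η).
Substituting back η = x + t, σ = t: T(x,t) = u(x + t, t).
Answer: T(x, t) = exp(-4t)sin(2t + 2x)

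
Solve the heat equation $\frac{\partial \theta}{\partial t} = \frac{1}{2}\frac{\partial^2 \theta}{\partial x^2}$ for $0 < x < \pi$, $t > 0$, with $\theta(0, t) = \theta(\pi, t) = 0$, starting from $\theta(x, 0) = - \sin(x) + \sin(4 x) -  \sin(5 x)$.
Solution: Using separation of variables $\theta = X(x)G(t)$:
Eigenfunctions: $\sin(nx)$, $n = 1, 2, 3, \ldots$
General solution: $\theta(x, t) = \sum c_n \sin(nx) e^{-n^2 t/2}$
Matching $\theta(x,0) = - \sin(x) + \sin(4 x) - \sin(5 x)$ term by term: $c_1=-1, c_4=1, c_5=-1$.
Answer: $\theta(x, t) = e^{-8 t} \sin(4 x) -  e^{-t/2} \sin(x) -  e^{-25 t/2} \sin(5 x)$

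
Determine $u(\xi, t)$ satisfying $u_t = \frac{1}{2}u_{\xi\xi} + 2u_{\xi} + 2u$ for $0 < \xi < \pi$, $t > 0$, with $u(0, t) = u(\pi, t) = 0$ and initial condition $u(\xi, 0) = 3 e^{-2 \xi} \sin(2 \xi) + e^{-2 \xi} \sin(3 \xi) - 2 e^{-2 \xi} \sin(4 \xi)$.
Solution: Substitute $u = e^{-2\xi}w$.
Then $u_{\xi} = e^{-2\xi}(w_{\xi} - 2w)$, $u_{\xi\xi} = e^{-2\xi}(w_{\xi\xi} - 4w_{\xi} + 4w)$, $u_t = e^{-2\xi}w_t$; substituting and dividing by $e^{-2\xi}$, the lower-order terms cancel: $w_t = \frac{1}{2}w_{\xi\xi}$ (standard heat equation).
Data for $w$: $w(\xi,0) = e^{2\xi}u(\xi,0) = 3 \sin(2 \xi) + \sin(3 \xi) - 2 \sin(4 \xi)$. The boundary conditions carry over: $w(0,t) = w(\pi,t) = 0$.
Separating variables: $w = \sum c_n e^{-n^2t/2} \sin(n\xi)$. From $w(\xi,0) = 3 \sin(2 \xi) + \sin(3 \xi) - 2 \sin(4 \xi)$: $c_2=3, c_3=1, c_4=-2$.
So $w(\xi,t) = 3 e^{-2 t} \sin(2 \xi) - 2 e^{-8 t} \sin(4 \xi) + e^{-9 t/2} \sin(3 \xi)$, and $u(\xi,t) = e^{-2\xi}w(\xi,t)$.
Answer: $u(\xi, t) = 3 e^{-2 \xi} e^{-2 t} \sin(2 \xi) - 2 e^{-2 \xi} e^{-8 t} \sin(4 \xi) + e^{-2 \xi} e^{-9 t/2} \sin(3 \xi)$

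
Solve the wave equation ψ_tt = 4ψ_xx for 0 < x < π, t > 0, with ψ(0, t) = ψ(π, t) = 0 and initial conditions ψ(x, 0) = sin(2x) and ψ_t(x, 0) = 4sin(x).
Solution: Separating variables: ψ = Σ [A_n cos(ω_n t) + B_n sin(ω_n t)] sin(nx), ω_n = 2n. From ICs (B_n = velocity coefficient / ω_n): A_2=1, B_1=2.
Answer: ψ(x, t) = 2sin(2t)sin(x) + sin(2x)cos(4t)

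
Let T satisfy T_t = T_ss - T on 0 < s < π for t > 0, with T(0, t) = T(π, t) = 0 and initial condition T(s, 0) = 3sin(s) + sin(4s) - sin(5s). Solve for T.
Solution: Substitute T = exp(-t)u, i.e. u = exp(t)T.
By the product rule, T_t = exp(-t)(u_t - u), T_ss = exp(-t)u_ss.
Substituting into the PDE and dividing by exp(-t): u_t - u = u_ss - u.
The lower-order terms cancel, leaving the standard heat equation u_t = u_ss.
Initial data for u: u(s,0) = T(s,0) = 3sin(s) + sin(4s) - sin(5s). The boundary conditions carry over: u(0,t) = u(π,t) = 0.
Solve for u:
  Using separation of variables u = X(s)G(t):
  Eigenfunctions: sin(ns), n = 1, 2, 3, ...
  General solution: u(s, t) = Σ c_n sin(ns) exp(-n² t)
  Matching u(s,0) = 3sin(s) + sin(4s) - sin(5s) term by term: c_1=3, c_4=1, c_5=-1.
Hence u(s,t) = 3exp(-t)sin(s) + exp(-16t)sin(4s) - exp(-25t)sin(5s).
Transform back: T(s,t) = exp(-t)u(s,t).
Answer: T(s, t) = 3exp(-2t)sin(s) + exp(-17t)sin(4s) - exp(-26t)sin(5s)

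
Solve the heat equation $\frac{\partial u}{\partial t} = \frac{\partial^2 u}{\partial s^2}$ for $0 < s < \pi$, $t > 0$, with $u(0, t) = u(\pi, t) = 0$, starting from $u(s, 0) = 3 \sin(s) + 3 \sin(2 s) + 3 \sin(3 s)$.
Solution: Separating variables: $u = \sum c_n e^{-n^2t} \sin(ns)$. From $u(s,0) = 3 \sin(s) + 3 \sin(2 s) + 3 \sin(3 s)$: $c_1=3, c_2=3, c_3=3$.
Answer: $u(s, t) = 3 e^{-t} \sin(s) + 3 e^{-4 t} \sin(2 s) + 3 e^{-9 t} \sin(3 s)$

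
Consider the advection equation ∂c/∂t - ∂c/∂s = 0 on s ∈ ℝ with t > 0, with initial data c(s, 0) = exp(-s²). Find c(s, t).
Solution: By method of characteristics (waves move left with speed 1):
Along characteristics s + t = const, c is constant, so c(s,t) = f(s + t) with f = c(·, 0).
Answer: c(s, t) = exp(-(s + t)²)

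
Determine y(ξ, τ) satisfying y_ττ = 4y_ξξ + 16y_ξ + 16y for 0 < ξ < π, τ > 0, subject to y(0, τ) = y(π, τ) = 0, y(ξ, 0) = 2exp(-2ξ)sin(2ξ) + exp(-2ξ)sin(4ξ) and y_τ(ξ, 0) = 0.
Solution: Substitute y = exp(-2ξ)u, i.e. u = exp(2ξ)y.
By the product rule, y_ξ = exp(-2ξ)(u_ξ - 2u), y_ξξ = exp(-2ξ)(u_ξξ - 4u_ξ + 4u), y_ττ = exp(-2ξ)u_ττ.
Substituting into the PDE and dividing by exp(-2ξ): u_ττ = 4(u_ξξ - 4u_ξ + 4u) + 16(u_ξ - 2u) + 16u.
The lower-order terms cancel, leaving the standard wave equation u_ττ = 4u_ξξ.
Initial data for u: u(ξ,0) = exp(2ξ)y(ξ,0) = 2sin(2ξ) + sin(4ξ); u_τ(ξ,0) = exp(2ξ)y_τ(ξ,0) = 0. The boundary conditions carry over: u(0,τ) = u(π,τ) = 0.
Solve for u:
  Using separation of variables u = X(ξ)T(τ):
  Eigenfunctions: sin(nξ), n = 1, 2, 3, ...
  General solution: u(ξ, τ) = Σ [A_n cos(2n τ) + B_n sin(2n τ)] sin(nξ)
  From u(ξ,0) = 2sin(2ξ) + sin(4ξ): A_2=2, A_4=1. From u_τ(ξ,0) = 0: all B_n = 0.
Hence u(ξ,τ) = 2sin(2ξ)cos(4τ) + sin(4ξ)cos(8τ).
Transform back: y(ξ,τ) = exp(-2ξ)u(ξ,τ).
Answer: y(ξ, τ) = 2exp(-2ξ)sin(2ξ)cos(4τ) + exp(-2ξ)sin(4ξ)cos(8τ)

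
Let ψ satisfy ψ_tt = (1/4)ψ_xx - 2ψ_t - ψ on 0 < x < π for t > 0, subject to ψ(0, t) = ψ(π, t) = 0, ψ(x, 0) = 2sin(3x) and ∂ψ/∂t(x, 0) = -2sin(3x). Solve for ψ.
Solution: Substitute ψ = exp(-t)u.
Then ψ_t = exp(-t)(u_t - u), ψ_tt = exp(-t)(u_tt - 2u_t + u), ψ_xx = exp(-t)u_xx; substituting and dividing by exp(-t), the lower-order terms cancel: u_tt = (1/4)u_xx (standard wave equation).
Data for u: u(x,0) = ψ(x,0) = 2sin(3x); u_t(x,0) = ψ_t(x,0) + ψ(x,0) = 0. The boundary conditions carry over: u(0,t) = u(π,t) = 0.
Separating variables: u = Σ [A_n cos(ω_n t) + B_n sin(ω_n t)] sin(nx), ω_n = n/2. From ICs: A_3=2.
So u(x,t) = 2sin(3x)cos(3t/2), and ψ(x,t) = exp(-t)u(x,t).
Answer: ψ(x, t) = 2exp(-t)sin(3x)cos(3t/2)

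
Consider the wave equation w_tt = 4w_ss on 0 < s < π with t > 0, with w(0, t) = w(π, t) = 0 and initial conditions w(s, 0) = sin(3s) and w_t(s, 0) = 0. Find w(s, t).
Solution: Separating variables: w = Σ [A_n cos(ω_n t) + B_n sin(ω_n t)] sin(ns), ω_n = 2n. From ICs: A_3=1.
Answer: w(s, t) = sin(3s)cos(6t)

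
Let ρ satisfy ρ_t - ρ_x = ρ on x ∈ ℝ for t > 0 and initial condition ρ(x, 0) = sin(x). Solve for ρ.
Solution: Substitute ρ = exp(t)u, i.e. u = exp(-t)ρ.
By the product rule, ρ_t = exp(t)(u_t + u), ρ_x = exp(t)u_x.
Substituting into the PDE and dividing by exp(t): u_t + u - u_x = u.
The lower-order terms cancel, leaving the standard advection equation u_t - u_x = 0.
Initial data for u: u(x,0) = ρ(x,0) = sin(x).
Solve for u:
  By method of characteristics (waves move left with speed 1):
  Along characteristics x + t = const, u is constant, so u(x,t) = f(x + t) with f = u(·, 0).
Hence u(x,t) = sin(t + x).
Transform back: ρ(x,t) = exp(t)u(x,t).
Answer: ρ(x, t) = exp(t)sin(t + x)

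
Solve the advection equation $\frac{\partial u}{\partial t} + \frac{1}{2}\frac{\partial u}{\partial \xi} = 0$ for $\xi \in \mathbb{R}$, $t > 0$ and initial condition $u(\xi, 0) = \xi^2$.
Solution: By method of characteristics (waves move right with speed 1/2):
Along characteristics $\xi - \frac{1}{2}t =$ const, $u$ is constant, so $u(\xi,t) = f(\xi - \frac{1}{2}t)$ with $f = u( \cdot , 0)$.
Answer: $u(\xi, t) = \xi^2 -  \xi t + \frac{1}{4} t^2$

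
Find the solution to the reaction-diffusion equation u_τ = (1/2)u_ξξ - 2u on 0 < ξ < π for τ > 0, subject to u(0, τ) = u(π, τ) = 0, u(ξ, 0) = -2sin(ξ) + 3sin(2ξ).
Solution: Substitute u = exp(-2τ)w, i.e. w = exp(2τ)u.
By the product rule, u_τ = exp(-2τ)(w_τ - 2w), u_ξξ = exp(-2τ)w_ξξ.
Substituting into the PDE and dividing by exp(-2τ): w_τ - 2w = (1/2)w_ξξ - 2w.
The lower-order terms cancel, leaving the standard heat equation w_τ = (1/2)w_ξξ.
Initial data for w: w(ξ,0) = u(ξ,0) = -2sin(ξ) + 3sin(2ξ). The boundary conditions carry over: w(0,τ) = w(π,τ) = 0.
Solve for w:
  Using separation of variables w = X(ξ)T(τ):
  Eigenfunctions: sin(nξ), n = 1, 2, 3, ...
  General solution: w(ξ, τ) = Σ c_n sin(nξ) exp(-n² τ/2)
  Matching w(ξ,0) = -2sin(ξ) + 3sin(2ξ) term by term: c_1=-2, c_2=3.
Hence w(ξ,τ) = 3exp(-2τ)sin(2ξ) - 2exp(-τ/2)sin(ξ).
Transform back: u(ξ,τ) = exp(-2τ)w(ξ,τ).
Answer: u(ξ, τ) = 3exp(-4τ)sin(2ξ) - 2exp(-5τ/2)sin(ξ)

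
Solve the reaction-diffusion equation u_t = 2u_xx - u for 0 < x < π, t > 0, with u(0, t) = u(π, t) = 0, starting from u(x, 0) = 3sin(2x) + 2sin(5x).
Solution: Substitute u = exp(-t)w, i.e. w = exp(t)u.
By the product rule, u_t = exp(-t)(w_t - w), u_xx = exp(-t)w_xx.
Substituting into the PDE and dividing by exp(-t): w_t - w = 2w_xx - w.
The lower-order terms cancel, leaving the standard heat equation w_t = 2w_xx.
Initial data for w: w(x,0) = u(x,0) = 3sin(2x) + 2sin(5x). The boundary conditions carry over: w(0,t) = w(π,t) = 0.
Solve for w:
  Using separation of variables w = X(x)T(t):
  Eigenfunctions: sin(nx), n = 1, 2, 3, ...
  General solution: w(x, t) = Σ c_n sin(nx) exp(-2n² t)
  Matching w(x,0) = 3sin(2x) + 2sin(5x) term by term: c_2=3, c_5=2.
Hence w(x,t) = 3exp(-8t)sin(2x) + 2exp(-50t)sin(5x).
Transform back: u(x,t) = exp(-t)w(x,t).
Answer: u(x, t) = 3exp(-9t)sin(2x) + 2exp(-51t)sin(5x)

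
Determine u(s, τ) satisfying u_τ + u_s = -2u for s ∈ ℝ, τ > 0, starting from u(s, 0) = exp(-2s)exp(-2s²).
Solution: Substitute u = exp(-2s)w.
Then u_s = exp(-2s)(w_s - 2w), u_τ = exp(-2s)w_τ; substituting and dividing by exp(-2s), the lower-order terms cancel: w_τ + w_s = 0 (standard advection equation).
Data for w: w(s,0) = exp(2s)u(s,0) = exp(-2s²).
By characteristics (ds/dτ = 1), w(s,τ) = f(s - τ) with f = w(·, 0).
So w(s,τ) = exp(-2(s - τ)²), and u(s,τ) = exp(-2s)w(s,τ).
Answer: u(s, τ) = exp(-2s)exp(-2(s - τ)²)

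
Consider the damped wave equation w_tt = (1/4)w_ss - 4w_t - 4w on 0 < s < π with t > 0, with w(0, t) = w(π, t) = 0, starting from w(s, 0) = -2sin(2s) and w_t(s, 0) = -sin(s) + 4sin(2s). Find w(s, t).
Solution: Substitute w = exp(-2t)u.
Then w_t = exp(-2t)(u_t - 2u), w_tt = exp(-2t)(u_tt - 4u_t + 4u), w_ss = exp(-2t)u_ss; substituting and dividing by exp(-2t), the lower-order terms cancel: u_tt = (1/4)u_ss (standard wave equation).
Data for u: u(s,0) = w(s,0) = -2sin(2s); u_t(s,0) = w_t(s,0) + 2w(s,0) = -sin(s). The boundary conditions carry over: u(0,t) = u(π,t) = 0.
Separating variables: u = Σ [A_n cos(ω_n t) + B_n sin(ω_n t)] sin(ns), ω_n = n/2. From ICs (B_n = velocity coefficient / ω_n): A_2=-2, B_1=-2.
So u(s,t) = -2sin(s)sin(t/2) - 2sin(2s)cos(t), and w(s,t) = exp(-2t)u(s,t).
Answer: w(s, t) = -2exp(-2t)sin(s)sin(t/2) - 2exp(-2t)sin(2s)cos(t)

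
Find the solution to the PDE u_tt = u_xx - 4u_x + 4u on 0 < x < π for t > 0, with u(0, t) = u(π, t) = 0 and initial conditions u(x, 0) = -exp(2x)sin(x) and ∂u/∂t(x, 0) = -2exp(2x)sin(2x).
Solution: Substitute u = exp(2x)w, i.e. w = exp(-2x)u.
By the product rule, u_x = exp(2x)(w_x + 2w), u_xx = exp(2x)(w_xx + 4w_x + 4w), u_tt = exp(2x)w_tt.
Substituting into the PDE and dividing by exp(2x): w_tt = (w_xx + 4w_x + 4w) - 4(w_x + 2w) + 4w.
The lower-order terms cancel, leaving the standard wave equation w_tt = w_xx.
Initial data for w: w(x,0) = exp(-2x)u(x,0) = -sin(x); w_t(x,0) = exp(-2x)u_t(x,0) = -2sin(2x). The boundary conditions carry over: w(0,t) = w(π,t) = 0.
Solve for w:
  Using separation of variables w = X(x)T(t):
  Eigenfunctions: sin(nx), n = 1, 2, 3, ...
  General solution: w(x, t) = Σ [A_n cos(n t) + B_n sin(n t)] sin(nx)
  From w(x,0) = -sin(x): A_1=-1. From w_t(x,0) = -2sin(2x), using w_t(x,0) = Σ ω_n B_n sin(nx) with ω_n = n: B_2 = (-2)/2 = -1.
Hence w(x,t) = -sin(2t)sin(2x) - sin(x)cos(t).
Transform back: u(x,t) = exp(2x)w(x,t).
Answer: u(x, t) = -exp(2x)sin(2t)sin(2x) - exp(2x)sin(x)cos(t)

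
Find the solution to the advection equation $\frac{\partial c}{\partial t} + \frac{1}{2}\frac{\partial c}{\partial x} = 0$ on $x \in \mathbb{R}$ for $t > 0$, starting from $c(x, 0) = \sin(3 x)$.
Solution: By characteristics ($dx/dt = 1/2$), $c(x,t) = f(x - \frac{1}{2}t)$ with $f = c( \cdot , 0)$.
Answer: $c(x, t) = - \sin(3 t/2 - 3 x)$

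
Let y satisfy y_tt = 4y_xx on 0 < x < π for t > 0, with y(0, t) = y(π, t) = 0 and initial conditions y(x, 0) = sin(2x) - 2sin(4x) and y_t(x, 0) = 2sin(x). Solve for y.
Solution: Separating variables: y = Σ [A_n cos(ω_n t) + B_n sin(ω_n t)] sin(nx), ω_n = 2n. From ICs (B_n = velocity coefficient / ω_n): A_2=1, A_4=-2, B_1=1.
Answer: y(x, t) = sin(2t)sin(x) + sin(2x)cos(4t) - 2sin(4x)cos(8t)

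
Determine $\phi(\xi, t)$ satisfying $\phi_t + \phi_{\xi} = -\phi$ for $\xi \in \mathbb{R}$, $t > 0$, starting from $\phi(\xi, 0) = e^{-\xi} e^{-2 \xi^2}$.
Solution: Substitute $\phi = e^{-\xi}u$, i.e. $u = e^{\xi}\phi$.
By the product rule, $\phi_{\xi} = e^{-\xi}(u_{\xi} - u)$, $\phi_t = e^{-\xi}u_t$.
Substituting into the PDE and dividing by $e^{-\xi}$: $u_t + (u_{\xi} - u) = -u$.
The lower-order terms cancel, leaving the standard advection equation $u_t + u_{\xi} = 0$.
Initial data for $u$: $u(\xi,0) = e^{\xi}\phi(\xi,0) = e^{-2 \xi^2}$.
Solve for $u$:
  By method of characteristics (waves move right with speed 1):
  Along characteristics $\xi - t =$ const, $u$ is constant, so $u(\xi,t) = f(\xi - t)$ with $f = u( \cdot , 0)$.
Hence $u(\xi,t) = e^{-2 (-t + \xi)^2}$.
Transform back: $\phi(\xi,t) = e^{-\xi}u(\xi,t)$.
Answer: $\phi(\xi, t) = e^{-\xi} e^{-2 (\xi - t)^2}$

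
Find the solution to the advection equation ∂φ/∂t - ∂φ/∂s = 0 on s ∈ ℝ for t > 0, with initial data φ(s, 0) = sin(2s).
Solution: By characteristics (ds/dt = -1), φ(s,t) = f(s + t) with f = φ(·, 0).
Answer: φ(s, t) = sin(2s + 2t)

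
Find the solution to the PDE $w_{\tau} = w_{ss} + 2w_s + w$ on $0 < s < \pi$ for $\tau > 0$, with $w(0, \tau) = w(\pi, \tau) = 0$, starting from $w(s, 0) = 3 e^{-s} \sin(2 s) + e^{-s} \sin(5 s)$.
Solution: Substitute $w = e^{-s}u$.
Then $w_s = e^{-s}(u_s - u)$, $w_{ss} = e^{-s}(u_{ss} - 2u_s + u)$, $w_{\tau} = e^{-s}u_{\tau}$; substituting and dividing by $e^{-s}$, the lower-order terms cancel: $u_{\tau} = u_{ss}$ (standard heat equation).
Data for $u$: $u(s,0) = e^{s}w(s,0) = 3 \sin(2 s) + \sin(5 s)$. The boundary conditions carry over: $u(0,\tau) = u(\pi,\tau) = 0$.
Separating variables: $u = \sum c_n e^{-n^2\tau} \sin(ns)$. From $u(s,0) = 3 \sin(2 s) + \sin(5 s)$: $c_2=3, c_5=1$.
So $u(s,\tau) = 3 e^{-4 \tau} \sin(2 s) + e^{-25 \tau} \sin(5 s)$, and $w(s,\tau) = e^{-s}u(s,\tau)$.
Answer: $w(s, \tau) = 3 e^{-4 \tau} e^{-s} \sin(2 s) + e^{-25 \tau} e^{-s} \sin(5 s)$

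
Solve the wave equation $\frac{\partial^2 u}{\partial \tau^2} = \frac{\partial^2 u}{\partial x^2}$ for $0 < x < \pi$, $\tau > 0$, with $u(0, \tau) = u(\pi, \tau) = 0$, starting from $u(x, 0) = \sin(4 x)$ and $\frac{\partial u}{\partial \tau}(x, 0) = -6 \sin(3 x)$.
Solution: Separating variables: $u = \sum [A_n \cos(\omega_n \tau) + B_n \sin(\omega_n \tau)] \sin(nx)$, $\omega_n = n$. From ICs ($B_n$ = velocity coefficient / $\omega_n$): $A_4=1, B_3=-2$.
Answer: $u(x, \tau) = -2 \sin(3 \tau) \sin(3 x) + \sin(4 x) \cos(4 \tau)$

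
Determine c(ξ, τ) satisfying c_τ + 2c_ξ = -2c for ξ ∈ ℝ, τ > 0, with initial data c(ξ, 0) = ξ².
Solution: Substitute c = exp(-2τ)u.
Then c_τ = exp(-2τ)(u_τ - 2u), c_ξ = exp(-2τ)u_ξ; substituting and dividing by exp(-2τ), the lower-order terms cancel: u_τ + 2u_ξ = 0 (standard advection equation).
Data for u: u(ξ,0) = c(ξ,0) = ξ².
By characteristics (dξ/dτ = 2), u(ξ,τ) = f(ξ - 2τ) with f = u(·, 0).
So u(ξ,τ) = ξ² - 4ξτ + 4τ², and c(ξ,τ) = exp(-2τ)u(ξ,τ).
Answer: c(ξ, τ) = ξ²exp(-2τ) - 4ξτexp(-2τ) + 4τ²exp(-2τ)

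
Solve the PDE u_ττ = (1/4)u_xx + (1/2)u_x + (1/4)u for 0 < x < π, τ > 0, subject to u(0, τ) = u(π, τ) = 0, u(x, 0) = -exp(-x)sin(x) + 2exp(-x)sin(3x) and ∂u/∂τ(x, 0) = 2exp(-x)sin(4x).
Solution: Substitute u = exp(-x)w, i.e. w = exp(x)u.
By the product rule, u_x = exp(-x)(w_x - w), u_xx = exp(-x)(w_xx - 2w_x + w), u_ττ = exp(-x)w_ττ.
Substituting into the PDE and dividing by exp(-x): w_ττ = (1/4)(w_xx - 2w_x + w) + (1/2)(w_x - w) + (1/4)w.
The lower-order terms cancel, leaving the standard wave equation w_ττ = (1/4)w_xx.
Initial data for w: w(x,0) = exp(x)u(x,0) = -sin(x) + 2sin(3x); w_τ(x,0) = exp(x)u_τ(x,0) = 2sin(4x). The boundary conditions carry over: w(0,τ) = w(π,τ) = 0.
Solve for w:
  Using separation of variables w = X(x)T(τ):
  Eigenfunctions: sin(nx), n = 1, 2, 3, ...
  General solution: w(x, τ) = Σ [A_n cos(n τ/2) + B_n sin(n τ/2)] sin(nx)
  From w(x,0) = -sin(x) + 2sin(3x): A_1=-1, A_3=2. From w_τ(x,0) = 2sin(4x), using w_τ(x,0) = Σ ω_n B_n sin(nx) with ω_n = n/2: B_4 = 2/2 = 1.
Hence w(x,τ) = -sin(x)cos(τ/2) + 2sin(3x)cos(3τ/2) + sin(4x)sin(2τ).
Transform back: u(x,τ) = exp(-x)w(x,τ).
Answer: u(x, τ) = -exp(-x)sin(x)cos(τ/2) + 2exp(-x)sin(3x)cos(3τ/2) + exp(-x)sin(4x)sin(2τ)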